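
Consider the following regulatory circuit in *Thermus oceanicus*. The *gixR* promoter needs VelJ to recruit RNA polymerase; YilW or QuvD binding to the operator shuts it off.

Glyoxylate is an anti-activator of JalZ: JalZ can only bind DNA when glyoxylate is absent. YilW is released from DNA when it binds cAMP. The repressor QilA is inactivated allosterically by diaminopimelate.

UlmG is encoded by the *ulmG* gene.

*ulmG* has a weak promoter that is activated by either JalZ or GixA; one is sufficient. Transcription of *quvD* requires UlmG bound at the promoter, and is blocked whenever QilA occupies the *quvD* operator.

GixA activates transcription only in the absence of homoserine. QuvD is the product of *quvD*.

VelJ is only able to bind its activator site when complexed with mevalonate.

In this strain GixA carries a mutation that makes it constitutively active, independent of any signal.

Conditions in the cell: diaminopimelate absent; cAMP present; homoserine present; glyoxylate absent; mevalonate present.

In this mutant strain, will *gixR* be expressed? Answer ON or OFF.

cAMP is present, so YilW is inactive.
Glyoxylate is absent, so JalZ is active.
GixA is constitutively active in this strain.
Activator JalZ is present, so *ulmG* is transcribed.
So UlmG is produced and active.
Diaminopimelate is absent, so QilA is active.
With repressor QilA bound, *quvD* is not transcribed.
So QuvD is not produced.
Mevalonate is present, so VelJ is active.
No repressor is bound and VelJ is active, so *gixR* is transcribed.

ON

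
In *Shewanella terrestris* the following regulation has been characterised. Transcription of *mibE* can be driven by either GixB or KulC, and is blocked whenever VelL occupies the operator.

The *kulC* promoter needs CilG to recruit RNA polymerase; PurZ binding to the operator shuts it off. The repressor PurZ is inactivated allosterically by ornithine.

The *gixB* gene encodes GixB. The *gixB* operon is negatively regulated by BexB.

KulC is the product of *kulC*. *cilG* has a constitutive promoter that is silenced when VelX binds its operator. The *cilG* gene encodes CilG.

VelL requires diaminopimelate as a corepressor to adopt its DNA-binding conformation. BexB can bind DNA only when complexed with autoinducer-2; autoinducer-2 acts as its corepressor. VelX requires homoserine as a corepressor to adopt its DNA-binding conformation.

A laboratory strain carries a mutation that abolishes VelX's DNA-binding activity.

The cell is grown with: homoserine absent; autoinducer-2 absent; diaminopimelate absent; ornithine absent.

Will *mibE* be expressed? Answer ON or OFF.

Autoinducer-2 is absent, so BexB is inactive.
With no repressor bound, *gixB* is transcribed.
So GixB is produced and active.
VelX is non-functional in this strain, so it has no effect.
With no repressor bound, *cilG* is transcribed.
So CilG is produced and active.
Ornithine is absent, so PurZ is active.
With repressor PurZ bound, *kulC* is not transcribed.
So KulC is not produced.
Diaminopimelate is absent, so VelL is inactive.
Activator GixB is present, so *mibE* is transcribed.

ON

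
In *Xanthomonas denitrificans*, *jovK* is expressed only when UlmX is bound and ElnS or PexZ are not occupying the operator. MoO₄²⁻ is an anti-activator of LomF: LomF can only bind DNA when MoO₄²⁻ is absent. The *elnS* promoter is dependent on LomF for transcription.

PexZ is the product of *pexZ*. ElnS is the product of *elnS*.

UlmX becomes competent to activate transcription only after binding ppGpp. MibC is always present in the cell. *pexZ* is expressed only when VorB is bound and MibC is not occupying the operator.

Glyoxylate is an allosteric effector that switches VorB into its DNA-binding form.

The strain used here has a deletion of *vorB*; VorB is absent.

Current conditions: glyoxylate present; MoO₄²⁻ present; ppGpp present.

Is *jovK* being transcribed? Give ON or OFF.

ON

ppGpp is present, so UlmX is active.
MoO₄²⁻ is present, so LomF is inactive.
Required activator LomF is absent, so *elnS* is not transcribed.
So ElnS is not produced.
VorB is non-functional in this strain, so it has no effect.
MibC is produced constitutively and is active.
With repressor MibC bound, *pexZ* is not transcribed.
So PexZ is not produced.
No repressor is bound and UlmX is active, so *jovK* is transcribed.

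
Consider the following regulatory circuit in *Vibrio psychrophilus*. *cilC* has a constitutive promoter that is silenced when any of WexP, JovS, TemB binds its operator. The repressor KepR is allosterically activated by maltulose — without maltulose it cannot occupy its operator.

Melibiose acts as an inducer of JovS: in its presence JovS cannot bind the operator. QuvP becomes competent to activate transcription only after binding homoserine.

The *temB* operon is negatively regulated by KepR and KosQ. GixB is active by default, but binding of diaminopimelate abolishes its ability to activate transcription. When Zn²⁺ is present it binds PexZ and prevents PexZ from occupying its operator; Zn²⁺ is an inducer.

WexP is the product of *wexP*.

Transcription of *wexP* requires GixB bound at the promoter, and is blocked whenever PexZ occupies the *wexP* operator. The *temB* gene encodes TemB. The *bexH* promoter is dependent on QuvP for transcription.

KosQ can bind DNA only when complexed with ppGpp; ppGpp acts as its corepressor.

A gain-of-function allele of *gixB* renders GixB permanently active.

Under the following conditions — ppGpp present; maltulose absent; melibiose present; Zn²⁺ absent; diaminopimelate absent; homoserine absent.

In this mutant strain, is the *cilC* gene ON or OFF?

GixB is constitutively active in this strain.
Zn²⁺ is absent, so PexZ is active.
With repressor PexZ bound, *wexP* is not transcribed.
So WexP is not produced.
Melibiose is present, so JovS is inactive.
Maltulose is absent, so KepR is inactive.
ppGpp is present, so KosQ is active.
With repressor KosQ bound, *temB* is not transcribed.
So TemB is not produced.
With no repressor bound, *cilC* is transcribed.

ON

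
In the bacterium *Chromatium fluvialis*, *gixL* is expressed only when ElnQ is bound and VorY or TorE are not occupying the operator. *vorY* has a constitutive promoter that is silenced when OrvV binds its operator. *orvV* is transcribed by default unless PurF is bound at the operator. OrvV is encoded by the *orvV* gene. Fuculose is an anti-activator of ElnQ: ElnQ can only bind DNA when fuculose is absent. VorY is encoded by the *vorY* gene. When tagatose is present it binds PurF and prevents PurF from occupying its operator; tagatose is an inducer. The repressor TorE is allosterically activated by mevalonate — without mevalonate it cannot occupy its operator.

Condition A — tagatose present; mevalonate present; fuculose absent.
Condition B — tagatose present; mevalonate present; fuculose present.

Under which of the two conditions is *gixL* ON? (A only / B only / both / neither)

neither

Condition A:
Tagatose is present, so PurF is inactive.
With no repressor bound, *orvV* is transcribed.
So OrvV is produced and active.
With repressor OrvV bound, *vorY* is not transcribed.
So VorY is not produced.
Mevalonate is present, so TorE is active.
Fuculose is absent, so ElnQ is active.
With repressor TorE bound, *gixL* is not transcribed.
→ *gixL* is OFF in A.
Condition B:
Tagatose is present, so PurF is inactive.
With no repressor bound, *orvV* is transcribed.
So OrvV is produced and active.
With repressor OrvV bound, *vorY* is not transcribed.
So VorY is not produced.
Mevalonate is present, so TorE is active.
Fuculose is present, so ElnQ is inactive.
With repressor TorE bound, *gixL* is not transcribed.
→ *gixL* is OFF in B.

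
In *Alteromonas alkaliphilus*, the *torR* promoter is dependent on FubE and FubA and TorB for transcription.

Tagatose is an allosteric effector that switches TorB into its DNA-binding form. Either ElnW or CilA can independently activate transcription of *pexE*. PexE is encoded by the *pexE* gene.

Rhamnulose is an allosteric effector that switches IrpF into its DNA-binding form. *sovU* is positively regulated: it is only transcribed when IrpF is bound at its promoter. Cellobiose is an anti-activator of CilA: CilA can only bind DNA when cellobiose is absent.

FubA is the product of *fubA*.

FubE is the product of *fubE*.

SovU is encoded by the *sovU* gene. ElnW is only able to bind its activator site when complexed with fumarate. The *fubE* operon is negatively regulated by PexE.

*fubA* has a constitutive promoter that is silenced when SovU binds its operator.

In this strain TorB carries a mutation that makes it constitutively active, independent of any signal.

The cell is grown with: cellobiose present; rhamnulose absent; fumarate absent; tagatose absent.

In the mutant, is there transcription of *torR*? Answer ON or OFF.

Fumarate is absent, so ElnW is inactive.
Cellobiose is present, so CilA is inactive.
No activator is available at the *pexE* promoter, so *pexE* is not transcribed.
So PexE is not produced.
With no repressor bound, *fubE* is transcribed.
So FubE is produced and active.
Rhamnulose is absent, so IrpF is inactive.
Required activator IrpF is absent, so *sovU* is not transcribed.
So SovU is not produced.
With no repressor bound, *fubA* is transcribed.
So FubA is produced and active.
TorB is constitutively active in this strain.
No repressor is bound and FubE and FubA and TorB are active, so *torR* is transcribed.

ON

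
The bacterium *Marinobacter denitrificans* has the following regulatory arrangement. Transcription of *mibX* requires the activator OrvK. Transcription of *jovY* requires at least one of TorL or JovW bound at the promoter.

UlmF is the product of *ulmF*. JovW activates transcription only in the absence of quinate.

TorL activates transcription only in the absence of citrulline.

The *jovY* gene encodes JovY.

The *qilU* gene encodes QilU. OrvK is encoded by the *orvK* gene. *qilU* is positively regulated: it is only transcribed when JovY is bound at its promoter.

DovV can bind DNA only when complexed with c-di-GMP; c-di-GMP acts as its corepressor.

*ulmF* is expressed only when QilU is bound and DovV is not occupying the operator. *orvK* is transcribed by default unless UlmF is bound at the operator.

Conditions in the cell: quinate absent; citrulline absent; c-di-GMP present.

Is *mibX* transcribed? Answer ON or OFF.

Citrulline is absent, so TorL is active.
Quinate is absent, so JovW is active.
Activator TorL is present, so *jovY* is transcribed.
So JovY is produced and active.
No repressor is bound and JovY is active, so *qilU* is transcribed.
So QilU is produced and active.
c-di-GMP is present, so DovV is active.
With repressor DovV bound, *ulmF* is not transcribed.
So UlmF is not produced.
With no repressor bound, *orvK* is transcribed.
So OrvK is produced and active.
No repressor is bound and OrvK is active, so *mibX* is transcribed.

ON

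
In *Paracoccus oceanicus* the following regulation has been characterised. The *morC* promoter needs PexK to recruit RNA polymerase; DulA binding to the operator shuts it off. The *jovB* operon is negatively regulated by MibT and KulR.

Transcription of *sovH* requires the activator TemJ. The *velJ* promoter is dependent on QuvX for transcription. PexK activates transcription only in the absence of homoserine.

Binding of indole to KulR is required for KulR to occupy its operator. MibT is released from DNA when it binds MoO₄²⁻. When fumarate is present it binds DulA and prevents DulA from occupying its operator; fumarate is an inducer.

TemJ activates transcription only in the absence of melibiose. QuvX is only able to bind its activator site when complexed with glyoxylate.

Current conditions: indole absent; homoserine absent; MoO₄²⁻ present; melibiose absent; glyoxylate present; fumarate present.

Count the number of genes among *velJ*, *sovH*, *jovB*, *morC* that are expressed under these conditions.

Glyoxylate is present, so QuvX is active.
No repressor is bound and QuvX is active, so *velJ* is transcribed.
→ *velJ* is ON.
Melibiose is absent, so TemJ is active.
No repressor is bound and TemJ is active, so *sovH* is transcribed.
→ *sovH* is ON.
MoO₄²⁻ is present, so MibT is inactive.
Indole is absent, so KulR is inactive.
With no repressor bound, *jovB* is transcribed.
→ *jovB* is ON.
Homoserine is absent, so PexK is active.
Fumarate is present, so DulA is inactive.
No repressor is bound and PexK is active, so *morC* is transcribed.
→ *morC* is ON.
4 of the 4 genes are transcribed.

4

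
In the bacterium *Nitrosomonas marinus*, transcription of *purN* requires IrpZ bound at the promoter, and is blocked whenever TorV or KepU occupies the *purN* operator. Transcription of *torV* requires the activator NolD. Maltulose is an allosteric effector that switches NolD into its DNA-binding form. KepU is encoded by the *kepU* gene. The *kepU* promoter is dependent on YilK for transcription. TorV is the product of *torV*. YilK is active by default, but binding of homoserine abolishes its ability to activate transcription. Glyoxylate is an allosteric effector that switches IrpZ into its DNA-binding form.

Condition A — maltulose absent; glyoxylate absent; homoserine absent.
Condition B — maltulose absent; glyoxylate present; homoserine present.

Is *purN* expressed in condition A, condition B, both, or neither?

B only

Condition A:
Maltulose is absent, so NolD is inactive.
Required activator NolD is absent, so *torV* is not transcribed.
So TorV is not produced.
Glyoxylate is absent, so IrpZ is inactive.
Homoserine is absent, so YilK is active.
No repressor is bound and YilK is active, so *kepU* is transcribed.
So KepU is produced and active.
With repressor KepU bound, *purN* is not transcribed.
→ *purN* is OFF in A.
Condition B:
Maltulose is absent, so NolD is inactive.
Required activator NolD is absent, so *torV* is not transcribed.
So TorV is not produced.
Glyoxylate is present, so IrpZ is active.
Homoserine is present, so YilK is inactive.
Required activator YilK is absent, so *kepU* is not transcribed.
So KepU is not produced.
No repressor is bound and IrpZ is active, so *purN* is transcribed.
→ *purN* is ON in B.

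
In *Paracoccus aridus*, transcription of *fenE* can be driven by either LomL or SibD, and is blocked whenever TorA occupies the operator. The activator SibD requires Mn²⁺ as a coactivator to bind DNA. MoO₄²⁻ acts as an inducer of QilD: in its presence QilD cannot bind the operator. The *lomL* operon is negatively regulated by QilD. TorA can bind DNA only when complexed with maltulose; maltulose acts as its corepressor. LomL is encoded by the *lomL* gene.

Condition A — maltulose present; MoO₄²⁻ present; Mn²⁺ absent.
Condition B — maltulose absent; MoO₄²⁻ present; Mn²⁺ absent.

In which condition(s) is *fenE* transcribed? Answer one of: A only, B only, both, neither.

Condition A:
Maltulose is present, so TorA is active.
MoO₄²⁻ is present, so QilD is inactive.
With no repressor bound, *lomL* is transcribed.
So LomL is produced and active.
Mn²⁺ is absent, so SibD is inactive.
With repressor TorA bound, *fenE* is not transcribed.
→ *fenE* is OFF in A.
Condition B:
Maltulose is absent, so TorA is inactive.
MoO₄²⁻ is present, so QilD is inactive.
With no repressor bound, *lomL* is transcribed.
So LomL is produced and active.
Mn²⁺ is absent, so SibD is inactive.
Activator LomL is present, so *fenE* is transcribed.
→ *fenE* is ON in B.

B only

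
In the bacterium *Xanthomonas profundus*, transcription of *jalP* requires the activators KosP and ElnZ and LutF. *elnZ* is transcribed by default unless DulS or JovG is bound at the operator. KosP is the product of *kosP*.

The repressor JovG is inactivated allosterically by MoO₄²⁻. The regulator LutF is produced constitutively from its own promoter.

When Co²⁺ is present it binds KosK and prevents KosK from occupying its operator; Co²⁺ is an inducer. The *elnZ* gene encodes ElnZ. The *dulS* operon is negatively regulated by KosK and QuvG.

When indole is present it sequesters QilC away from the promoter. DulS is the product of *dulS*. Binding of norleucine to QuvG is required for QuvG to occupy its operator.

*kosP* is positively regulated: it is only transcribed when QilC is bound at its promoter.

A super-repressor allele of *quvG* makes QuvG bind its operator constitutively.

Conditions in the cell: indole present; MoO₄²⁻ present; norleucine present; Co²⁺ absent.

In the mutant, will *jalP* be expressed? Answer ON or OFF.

OFF

Indole is present, so QilC is inactive.
Required activator QilC is absent, so *kosP* is not transcribed.
So KosP is not produced.
Co²⁺ is absent, so KosK is active.
QuvG is constitutively active in this strain.
With repressor KosK bound, *dulS* is not transcribed.
So DulS is not produced.
MoO₄²⁻ is present, so JovG is inactive.
With no repressor bound, *elnZ* is transcribed.
So ElnZ is produced and active.
LutF is produced constitutively and is active.
Required activator KosP is absent, so *jalP* is not transcribed.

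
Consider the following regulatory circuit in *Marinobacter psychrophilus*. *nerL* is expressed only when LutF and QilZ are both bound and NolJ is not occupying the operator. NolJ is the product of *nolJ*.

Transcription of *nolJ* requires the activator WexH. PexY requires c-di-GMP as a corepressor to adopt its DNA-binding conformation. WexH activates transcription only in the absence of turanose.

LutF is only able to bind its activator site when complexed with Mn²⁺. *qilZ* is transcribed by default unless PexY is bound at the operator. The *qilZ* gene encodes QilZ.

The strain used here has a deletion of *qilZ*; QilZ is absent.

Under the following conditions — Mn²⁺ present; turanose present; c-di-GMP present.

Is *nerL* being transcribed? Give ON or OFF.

OFF

Mn²⁺ is present, so LutF is active.
QilZ is non-functional in this strain, so it has no effect.
Turanose is present, so WexH is inactive.
Required activator WexH is absent, so *nolJ* is not transcribed.
So NolJ is not produced.
Required activator QilZ is absent, so *nerL* is not transcribed.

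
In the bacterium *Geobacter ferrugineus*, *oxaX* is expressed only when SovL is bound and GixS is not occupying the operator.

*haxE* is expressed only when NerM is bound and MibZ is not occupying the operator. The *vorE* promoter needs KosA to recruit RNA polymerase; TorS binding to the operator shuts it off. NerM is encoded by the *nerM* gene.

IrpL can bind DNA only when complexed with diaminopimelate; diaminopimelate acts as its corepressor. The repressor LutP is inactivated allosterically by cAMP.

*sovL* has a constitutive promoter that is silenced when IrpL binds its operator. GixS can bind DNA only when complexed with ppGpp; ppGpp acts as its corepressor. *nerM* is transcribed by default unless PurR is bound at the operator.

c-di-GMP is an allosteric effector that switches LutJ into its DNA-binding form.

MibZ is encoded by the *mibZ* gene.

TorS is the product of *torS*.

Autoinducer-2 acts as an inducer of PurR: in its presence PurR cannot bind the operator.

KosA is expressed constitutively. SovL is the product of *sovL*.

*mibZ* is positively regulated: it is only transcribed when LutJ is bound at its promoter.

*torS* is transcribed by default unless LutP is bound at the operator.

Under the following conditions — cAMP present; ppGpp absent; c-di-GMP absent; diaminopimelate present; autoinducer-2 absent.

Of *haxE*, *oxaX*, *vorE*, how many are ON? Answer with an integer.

Autoinducer-2 is absent, so PurR is active.
With repressor PurR bound, *nerM* is not transcribed.
So NerM is not produced.
c-di-GMP is absent, so LutJ is inactive.
Required activator LutJ is absent, so *mibZ* is not transcribed.
So MibZ is not produced.
Required activator NerM is absent, so *haxE* is not transcribed.
→ *haxE* is OFF.
ppGpp is absent, so GixS is inactive.
Diaminopimelate is present, so IrpL is active.
With repressor IrpL bound, *sovL* is not transcribed.
So SovL is not produced.
Required activator SovL is absent, so *oxaX* is not transcribed.
→ *oxaX* is OFF.
cAMP is present, so LutP is inactive.
With no repressor bound, *torS* is transcribed.
So TorS is produced and active.
KosA is produced constitutively and is active.
With repressor TorS bound, *vorE* is not transcribed.
→ *vorE* is OFF.
0 of the 3 genes are transcribed.

0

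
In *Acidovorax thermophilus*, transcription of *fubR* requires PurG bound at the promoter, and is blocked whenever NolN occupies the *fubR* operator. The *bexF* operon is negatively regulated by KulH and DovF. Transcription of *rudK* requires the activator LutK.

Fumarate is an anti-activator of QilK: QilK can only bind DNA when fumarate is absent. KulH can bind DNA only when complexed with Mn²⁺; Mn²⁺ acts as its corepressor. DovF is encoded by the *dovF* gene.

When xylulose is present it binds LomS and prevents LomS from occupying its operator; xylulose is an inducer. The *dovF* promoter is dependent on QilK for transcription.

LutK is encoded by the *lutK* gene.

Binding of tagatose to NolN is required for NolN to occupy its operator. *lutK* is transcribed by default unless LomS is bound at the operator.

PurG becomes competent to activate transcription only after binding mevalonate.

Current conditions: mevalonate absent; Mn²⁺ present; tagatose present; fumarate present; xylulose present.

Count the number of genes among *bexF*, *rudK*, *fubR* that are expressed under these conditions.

Mn²⁺ is present, so KulH is active.
Fumarate is present, so QilK is inactive.
Required activator QilK is absent, so *dovF* is not transcribed.
So DovF is not produced.
With repressor KulH bound, *bexF* is not transcribed.
→ *bexF* is OFF.
Xylulose is present, so LomS is inactive.
With no repressor bound, *lutK* is transcribed.
So LutK is produced and active.
No repressor is bound and LutK is active, so *rudK* is transcribed.
→ *rudK* is ON.
Mevalonate is absent, so PurG is inactive.
Tagatose is present, so NolN is active.
With repressor NolN bound, *fubR* is not transcribed.
→ *fubR* is OFF.
1 of the 3 genes is transcribed.

1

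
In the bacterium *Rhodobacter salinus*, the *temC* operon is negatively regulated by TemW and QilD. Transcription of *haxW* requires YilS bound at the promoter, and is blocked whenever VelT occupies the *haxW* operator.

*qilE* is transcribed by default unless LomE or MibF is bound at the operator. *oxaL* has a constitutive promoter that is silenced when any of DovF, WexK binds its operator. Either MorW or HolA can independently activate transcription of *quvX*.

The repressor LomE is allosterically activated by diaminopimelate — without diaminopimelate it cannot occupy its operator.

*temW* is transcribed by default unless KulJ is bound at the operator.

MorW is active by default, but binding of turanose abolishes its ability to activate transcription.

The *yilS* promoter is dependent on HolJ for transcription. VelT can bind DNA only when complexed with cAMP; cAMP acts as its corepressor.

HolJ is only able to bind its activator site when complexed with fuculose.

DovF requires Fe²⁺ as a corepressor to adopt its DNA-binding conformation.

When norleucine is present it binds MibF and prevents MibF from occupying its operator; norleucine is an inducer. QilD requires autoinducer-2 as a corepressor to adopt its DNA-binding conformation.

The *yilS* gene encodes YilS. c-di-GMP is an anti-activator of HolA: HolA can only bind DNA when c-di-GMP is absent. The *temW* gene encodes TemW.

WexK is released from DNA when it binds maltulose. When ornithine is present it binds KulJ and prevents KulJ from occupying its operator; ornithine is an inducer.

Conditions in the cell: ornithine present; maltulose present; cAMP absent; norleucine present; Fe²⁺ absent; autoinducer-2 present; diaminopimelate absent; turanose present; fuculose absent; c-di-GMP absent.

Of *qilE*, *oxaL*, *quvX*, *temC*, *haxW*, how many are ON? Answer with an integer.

Diaminopimelate is absent, so LomE is inactive.
Norleucine is present, so MibF is inactive.
With no repressor bound, *qilE* is transcribed.
→ *qilE* is ON.
Fe²⁺ is absent, so DovF is inactive.
Maltulose is present, so WexK is inactive.
With no repressor bound, *oxaL* is transcribed.
→ *oxaL* is ON.
Turanose is present, so MorW is inactive.
c-di-GMP is absent, so HolA is active.
Activator HolA is present, so *quvX* is transcribed.
→ *quvX* is ON.
Ornithine is present, so KulJ is inactive.
With no repressor bound, *temW* is transcribed.
So TemW is produced and active.
Autoinducer-2 is present, so QilD is active.
With repressor TemW bound, *temC* is not transcribed.
→ *temC* is OFF.
Fuculose is absent, so HolJ is inactive.
Required activator HolJ is absent, so *yilS* is not transcribed.
So YilS is not produced.
cAMP is absent, so VelT is inactive.
Required activator YilS is absent, so *haxW* is not transcribed.
→ *haxW* is OFF.
3 of the 5 genes are transcribed.

3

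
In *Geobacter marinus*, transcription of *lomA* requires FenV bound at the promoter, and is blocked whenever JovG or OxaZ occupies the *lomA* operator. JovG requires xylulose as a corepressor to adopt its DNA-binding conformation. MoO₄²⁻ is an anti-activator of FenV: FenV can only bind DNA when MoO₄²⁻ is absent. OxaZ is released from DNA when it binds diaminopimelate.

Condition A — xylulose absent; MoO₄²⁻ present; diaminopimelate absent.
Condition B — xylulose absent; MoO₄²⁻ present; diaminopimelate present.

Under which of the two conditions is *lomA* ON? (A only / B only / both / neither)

Condition A:
Xylulose is absent, so JovG is inactive.
MoO₄²⁻ is present, so FenV is inactive.
Diaminopimelate is absent, so OxaZ is active.
With repressor OxaZ bound, *lomA* is not transcribed.
→ *lomA* is OFF in A.
Condition B:
Xylulose is absent, so JovG is inactive.
MoO₄²⁻ is present, so FenV is inactive.
Diaminopimelate is present, so OxaZ is inactive.
Required activator FenV is absent, so *lomA* is not transcribed.
→ *lomA* is OFF in B.

neither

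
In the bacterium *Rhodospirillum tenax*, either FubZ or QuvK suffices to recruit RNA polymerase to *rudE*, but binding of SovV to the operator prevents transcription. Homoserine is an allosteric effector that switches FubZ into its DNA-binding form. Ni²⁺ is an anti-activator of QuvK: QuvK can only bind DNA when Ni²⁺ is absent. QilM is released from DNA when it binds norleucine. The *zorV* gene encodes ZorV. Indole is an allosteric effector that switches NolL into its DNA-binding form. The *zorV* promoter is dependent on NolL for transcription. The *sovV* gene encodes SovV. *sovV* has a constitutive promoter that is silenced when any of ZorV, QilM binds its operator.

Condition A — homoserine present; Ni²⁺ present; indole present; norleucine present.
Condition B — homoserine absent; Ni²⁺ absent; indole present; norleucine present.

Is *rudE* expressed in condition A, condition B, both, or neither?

both

Condition A:
Homoserine is present, so FubZ is active.
Ni²⁺ is present, so QuvK is inactive.
Indole is present, so NolL is active.
No repressor is bound and NolL is active, so *zorV* is transcribed.
So ZorV is produced and active.
Norleucine is present, so QilM is inactive.
With repressor ZorV bound, *sovV* is not transcribed.
So SovV is not produced.
Activator FubZ is present, so *rudE* is transcribed.
→ *rudE* is ON in A.
Condition B:
Homoserine is absent, so FubZ is inactive.
Ni²⁺ is absent, so QuvK is active.
Indole is present, so NolL is active.
No repressor is bound and NolL is active, so *zorV* is transcribed.
So ZorV is produced and active.
Norleucine is present, so QilM is inactive.
With repressor ZorV bound, *sovV* is not transcribed.
So SovV is not produced.
Activator QuvK is present, so *rudE* is transcribed.
→ *rudE* is ON in B.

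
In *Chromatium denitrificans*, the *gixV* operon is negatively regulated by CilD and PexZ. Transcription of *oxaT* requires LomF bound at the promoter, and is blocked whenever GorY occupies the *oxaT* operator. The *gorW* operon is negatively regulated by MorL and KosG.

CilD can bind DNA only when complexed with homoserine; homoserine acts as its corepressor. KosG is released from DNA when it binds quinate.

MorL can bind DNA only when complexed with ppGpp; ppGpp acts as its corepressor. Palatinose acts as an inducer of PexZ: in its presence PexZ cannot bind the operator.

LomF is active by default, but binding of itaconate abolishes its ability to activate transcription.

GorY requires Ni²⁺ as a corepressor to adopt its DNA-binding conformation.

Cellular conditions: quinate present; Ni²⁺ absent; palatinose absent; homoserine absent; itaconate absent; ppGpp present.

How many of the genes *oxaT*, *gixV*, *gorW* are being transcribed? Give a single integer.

Ni²⁺ is absent, so GorY is inactive.
Itaconate is absent, so LomF is active.
No repressor is bound and LomF is active, so *oxaT* is transcribed.
→ *oxaT* is ON.
Homoserine is absent, so CilD is inactive.
Palatinose is absent, so PexZ is active.
With repressor PexZ bound, *gixV* is not transcribed.
→ *gixV* is OFF.
ppGpp is present, so MorL is active.
Quinate is present, so KosG is inactive.
With repressor MorL bound, *gorW* is not transcribed.
→ *gorW* is OFF.
1 of the 3 genes is transcribed.

1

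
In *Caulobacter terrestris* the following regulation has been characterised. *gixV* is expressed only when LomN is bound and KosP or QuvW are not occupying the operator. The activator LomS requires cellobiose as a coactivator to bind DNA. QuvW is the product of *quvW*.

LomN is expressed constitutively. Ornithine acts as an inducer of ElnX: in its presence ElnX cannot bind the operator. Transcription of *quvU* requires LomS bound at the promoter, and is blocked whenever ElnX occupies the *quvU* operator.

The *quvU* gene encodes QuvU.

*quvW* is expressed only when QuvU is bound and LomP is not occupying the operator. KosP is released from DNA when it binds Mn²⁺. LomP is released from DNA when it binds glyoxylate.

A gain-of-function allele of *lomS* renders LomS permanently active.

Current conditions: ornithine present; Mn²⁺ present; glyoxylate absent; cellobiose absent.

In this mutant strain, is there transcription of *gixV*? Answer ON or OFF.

ON

Mn²⁺ is present, so KosP is inactive.
LomN is produced constitutively and is active.
Glyoxylate is absent, so LomP is active.
LomS is constitutively active in this strain.
Ornithine is present, so ElnX is inactive.
No repressor is bound and LomS is active, so *quvU* is transcribed.
So QuvU is produced and active.
With repressor LomP bound, *quvW* is not transcribed.
So QuvW is not produced.
No repressor is bound and LomN is active, so *gixV* is transcribed.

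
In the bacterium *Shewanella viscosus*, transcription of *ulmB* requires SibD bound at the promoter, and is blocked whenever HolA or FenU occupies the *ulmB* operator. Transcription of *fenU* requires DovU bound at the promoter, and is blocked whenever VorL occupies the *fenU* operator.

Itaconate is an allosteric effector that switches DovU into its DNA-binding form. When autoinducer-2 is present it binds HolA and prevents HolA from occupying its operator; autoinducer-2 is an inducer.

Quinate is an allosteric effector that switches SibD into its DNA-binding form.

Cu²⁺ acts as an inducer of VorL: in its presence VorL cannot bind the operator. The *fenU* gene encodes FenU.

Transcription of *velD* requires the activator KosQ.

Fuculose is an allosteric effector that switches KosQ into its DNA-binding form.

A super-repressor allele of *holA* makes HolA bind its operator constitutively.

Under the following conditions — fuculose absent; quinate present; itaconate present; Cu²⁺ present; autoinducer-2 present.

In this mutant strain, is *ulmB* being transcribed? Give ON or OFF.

OFF

HolA is constitutively active in this strain.
Quinate is present, so SibD is active.
Itaconate is present, so DovU is active.
Cu²⁺ is present, so VorL is inactive.
No repressor is bound and DovU is active, so *fenU* is transcribed.
So FenU is produced and active.
With repressor HolA bound, *ulmB* is not transcribed.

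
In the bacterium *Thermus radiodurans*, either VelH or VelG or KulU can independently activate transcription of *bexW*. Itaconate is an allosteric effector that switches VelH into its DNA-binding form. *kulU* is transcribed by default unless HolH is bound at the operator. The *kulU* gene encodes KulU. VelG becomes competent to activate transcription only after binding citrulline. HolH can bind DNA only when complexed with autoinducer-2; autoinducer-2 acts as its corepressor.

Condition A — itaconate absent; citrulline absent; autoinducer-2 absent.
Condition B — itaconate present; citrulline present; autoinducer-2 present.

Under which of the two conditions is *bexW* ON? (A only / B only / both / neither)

Condition A:
Itaconate is absent, so VelH is inactive.
Citrulline is absent, so VelG is inactive.
Autoinducer-2 is absent, so HolH is inactive.
With no repressor bound, *kulU* is transcribed.
So KulU is produced and active.
Activator KulU is present, so *bexW* is transcribed.
→ *bexW* is ON in A.
Condition B:
Itaconate is present, so VelH is active.
Citrulline is present, so VelG is active.
Autoinducer-2 is present, so HolH is active.
With repressor HolH bound, *kulU* is not transcribed.
So KulU is not produced.
Activator VelH is present, so *bexW* is transcribed.
→ *bexW* is ON in B.

both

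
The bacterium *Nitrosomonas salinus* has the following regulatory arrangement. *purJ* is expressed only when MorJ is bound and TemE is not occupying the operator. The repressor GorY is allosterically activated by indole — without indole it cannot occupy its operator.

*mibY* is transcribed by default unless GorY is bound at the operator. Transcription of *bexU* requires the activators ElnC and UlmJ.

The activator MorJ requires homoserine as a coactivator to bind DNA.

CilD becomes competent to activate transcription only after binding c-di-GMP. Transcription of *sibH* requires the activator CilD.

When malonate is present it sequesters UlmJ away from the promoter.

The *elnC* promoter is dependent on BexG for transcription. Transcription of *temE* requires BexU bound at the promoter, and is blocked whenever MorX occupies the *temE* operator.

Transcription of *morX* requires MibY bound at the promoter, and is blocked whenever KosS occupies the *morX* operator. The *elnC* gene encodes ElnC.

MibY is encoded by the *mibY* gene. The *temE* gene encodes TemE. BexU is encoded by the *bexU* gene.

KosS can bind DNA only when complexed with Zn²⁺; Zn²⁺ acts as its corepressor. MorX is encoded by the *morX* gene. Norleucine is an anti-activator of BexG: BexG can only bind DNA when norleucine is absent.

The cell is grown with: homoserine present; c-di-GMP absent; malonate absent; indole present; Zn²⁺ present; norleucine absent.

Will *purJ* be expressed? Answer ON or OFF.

Norleucine is absent, so BexG is active.
No repressor is bound and BexG is active, so *elnC* is transcribed.
So ElnC is produced and active.
Malonate is absent, so UlmJ is active.
No repressor is bound and ElnC and UlmJ are active, so *bexU* is transcribed.
So BexU is produced and active.
Indole is present, so GorY is active.
With repressor GorY bound, *mibY* is not transcribed.
So MibY is not produced.
Zn²⁺ is present, so KosS is active.
With repressor KosS bound, *morX* is not transcribed.
So MorX is not produced.
No repressor is bound and BexU is active, so *temE* is transcribed.
So TemE is produced and active.
Homoserine is present, so MorJ is active.
With repressor TemE bound, *purJ* is not transcribed.

OFF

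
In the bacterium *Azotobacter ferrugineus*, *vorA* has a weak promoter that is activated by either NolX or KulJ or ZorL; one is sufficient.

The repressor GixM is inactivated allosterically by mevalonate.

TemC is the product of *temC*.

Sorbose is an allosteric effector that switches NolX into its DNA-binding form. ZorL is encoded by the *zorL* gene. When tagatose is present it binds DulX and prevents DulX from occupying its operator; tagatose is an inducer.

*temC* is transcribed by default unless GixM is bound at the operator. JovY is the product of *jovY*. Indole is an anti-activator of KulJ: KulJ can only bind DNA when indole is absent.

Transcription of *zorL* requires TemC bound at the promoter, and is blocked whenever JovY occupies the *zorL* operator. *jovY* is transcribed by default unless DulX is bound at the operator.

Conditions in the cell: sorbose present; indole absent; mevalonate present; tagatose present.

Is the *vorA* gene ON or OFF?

ON

Sorbose is present, so NolX is active.
Indole is absent, so KulJ is active.
Tagatose is present, so DulX is inactive.
With no repressor bound, *jovY* is transcribed.
So JovY is produced and active.
Mevalonate is present, so GixM is inactive.
With no repressor bound, *temC* is transcribed.
So TemC is produced and active.
With repressor JovY bound, *zorL* is not transcribed.
So ZorL is not produced.
Activator NolX is present, so *vorA* is transcribed.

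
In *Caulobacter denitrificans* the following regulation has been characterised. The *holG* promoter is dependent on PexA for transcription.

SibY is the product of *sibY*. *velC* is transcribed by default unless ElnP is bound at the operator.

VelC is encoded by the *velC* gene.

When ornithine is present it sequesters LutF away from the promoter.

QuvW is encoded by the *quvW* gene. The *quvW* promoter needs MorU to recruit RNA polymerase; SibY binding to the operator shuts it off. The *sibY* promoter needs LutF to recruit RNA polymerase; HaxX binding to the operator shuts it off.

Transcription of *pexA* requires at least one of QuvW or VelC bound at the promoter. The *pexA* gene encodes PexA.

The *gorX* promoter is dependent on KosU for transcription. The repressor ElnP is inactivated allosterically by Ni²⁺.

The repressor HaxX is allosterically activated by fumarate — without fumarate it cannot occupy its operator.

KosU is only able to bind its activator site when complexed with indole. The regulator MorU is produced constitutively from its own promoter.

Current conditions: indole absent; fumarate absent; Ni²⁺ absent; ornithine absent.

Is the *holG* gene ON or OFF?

Fumarate is absent, so HaxX is inactive.
Ornithine is absent, so LutF is active.
No repressor is bound and LutF is active, so *sibY* is transcribed.
So SibY is produced and active.
MorU is produced constitutively and is active.
With repressor SibY bound, *quvW* is not transcribed.
So QuvW is not produced.
Ni²⁺ is absent, so ElnP is active.
With repressor ElnP bound, *velC* is not transcribed.
So VelC is not produced.
No activator is available at the *pexA* promoter, so *pexA* is not transcribed.
So PexA is not produced.
Required activator PexA is absent, so *holG* is not transcribed.

OFF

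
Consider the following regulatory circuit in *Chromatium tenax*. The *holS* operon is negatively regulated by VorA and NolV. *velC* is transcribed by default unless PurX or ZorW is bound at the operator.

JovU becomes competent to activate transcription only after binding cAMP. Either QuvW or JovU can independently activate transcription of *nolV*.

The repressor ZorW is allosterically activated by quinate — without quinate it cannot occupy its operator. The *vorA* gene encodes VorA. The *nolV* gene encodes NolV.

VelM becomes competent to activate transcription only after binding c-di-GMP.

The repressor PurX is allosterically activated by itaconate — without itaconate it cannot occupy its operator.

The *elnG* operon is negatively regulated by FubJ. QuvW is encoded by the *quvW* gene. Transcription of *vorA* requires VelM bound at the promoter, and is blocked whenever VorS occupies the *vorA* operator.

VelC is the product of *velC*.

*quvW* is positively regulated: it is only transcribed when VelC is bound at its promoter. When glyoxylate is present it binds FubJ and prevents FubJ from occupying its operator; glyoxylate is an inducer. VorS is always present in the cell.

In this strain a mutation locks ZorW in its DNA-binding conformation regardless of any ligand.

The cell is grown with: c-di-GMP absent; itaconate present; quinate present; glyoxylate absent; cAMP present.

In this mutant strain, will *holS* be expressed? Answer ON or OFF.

c-di-GMP is absent, so VelM is inactive.
VorS is produced constitutively and is active.
With repressor VorS bound, *vorA* is not transcribed.
So VorA is not produced.
Itaconate is present, so PurX is active.
ZorW is constitutively active in this strain.
With repressor PurX bound, *velC* is not transcribed.
So VelC is not produced.
Required activator VelC is absent, so *quvW* is not transcribed.
So QuvW is not produced.
cAMP is present, so JovU is active.
Activator JovU is present, so *nolV* is transcribed.
So NolV is produced and active.
With repressor NolV bound, *holS* is not transcribed.

OFF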